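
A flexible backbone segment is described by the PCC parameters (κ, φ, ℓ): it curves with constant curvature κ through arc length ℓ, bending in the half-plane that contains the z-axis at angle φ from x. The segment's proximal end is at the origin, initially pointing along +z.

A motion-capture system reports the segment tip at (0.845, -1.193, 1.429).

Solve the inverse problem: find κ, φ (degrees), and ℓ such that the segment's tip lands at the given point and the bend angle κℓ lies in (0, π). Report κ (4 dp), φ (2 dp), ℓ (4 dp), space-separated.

ρ = √(x²+y²) = √(0.845² + -1.193²) = 1.46194
φ = atan2(y, x) mod 360° = atan2(-1.193, 0.845) = 305.3099°
|p|² = ρ² + z² = 1.46194² + 1.429² = 4.17932
κ = 2ρ / |p|² = 2×1.46194 / 4.17932 = 0.69961
θ = 2·atan2(ρ, z) = 2·atan2(1.46194, 1.429) = 1.59359 rad
ℓ = θ/κ = 1.59359/0.69961 = 2.27782

0.6996 305.31 2.2778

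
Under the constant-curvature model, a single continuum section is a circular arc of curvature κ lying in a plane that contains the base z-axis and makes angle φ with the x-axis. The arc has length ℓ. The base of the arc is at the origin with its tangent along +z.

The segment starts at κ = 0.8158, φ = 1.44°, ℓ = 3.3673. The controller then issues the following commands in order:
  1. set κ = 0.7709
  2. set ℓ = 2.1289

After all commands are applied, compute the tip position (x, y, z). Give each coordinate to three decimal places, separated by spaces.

1.388 0.035 1.294

initial: κ=0.8158, φ=1.44°, ℓ=3.3673
cmd 1: set κ=0.7709 → (κ,φ,ℓ)=(0.7709,1.44°,3.3673) → tip=(2.4052,0.0605,0.6733)
cmd 2: set ℓ=2.1289 → (κ,φ,ℓ)=(0.7709,1.44°,2.1289) → tip=(1.3880,0.0349,1.2940)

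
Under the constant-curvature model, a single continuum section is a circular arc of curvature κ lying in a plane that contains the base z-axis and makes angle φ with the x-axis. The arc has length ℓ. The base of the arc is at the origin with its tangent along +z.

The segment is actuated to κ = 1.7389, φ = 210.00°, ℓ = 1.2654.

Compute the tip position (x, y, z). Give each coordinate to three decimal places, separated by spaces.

θ = κ·ℓ = 1.7389 × 1.2654 = 2.20040 rad
ρ = (1 − cos θ)/κ = (1 − -0.58883)/1.7389 = 0.91370
z = sin θ / κ = 0.80826/1.7389 = 0.46481
x = ρ cos φ = 0.91370 × cos(210.00°) = -0.79128
y = ρ sin φ = 0.91370 × sin(210.00°) = -0.45685

-0.791 -0.457 0.465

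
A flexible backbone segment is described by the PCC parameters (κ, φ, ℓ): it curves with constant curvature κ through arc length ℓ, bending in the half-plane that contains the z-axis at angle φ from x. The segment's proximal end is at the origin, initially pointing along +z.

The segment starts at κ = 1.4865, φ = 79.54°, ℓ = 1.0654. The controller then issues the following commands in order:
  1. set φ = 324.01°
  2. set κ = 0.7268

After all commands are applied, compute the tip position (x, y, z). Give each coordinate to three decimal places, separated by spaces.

initial: κ=1.4865, φ=79.54°, ℓ=1.0654
cmd 1: set φ=324.01° → (κ,φ,ℓ)=(1.4865,324.01°,1.0654) → tip=(0.5513,-0.4004,0.6727)
cmd 2: set κ=0.7268 → (κ,φ,ℓ)=(0.7268,324.01°,1.0654) → tip=(0.3174,-0.2305,0.9621)

0.317 -0.231 0.962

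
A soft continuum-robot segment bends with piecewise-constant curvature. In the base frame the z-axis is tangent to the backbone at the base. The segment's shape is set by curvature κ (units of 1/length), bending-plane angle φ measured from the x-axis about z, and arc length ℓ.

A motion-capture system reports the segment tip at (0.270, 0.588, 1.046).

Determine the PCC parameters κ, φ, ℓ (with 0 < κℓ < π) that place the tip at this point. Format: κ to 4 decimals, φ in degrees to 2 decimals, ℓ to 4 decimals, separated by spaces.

ρ = √(x²+y²) = √(0.270² + 0.588²) = 0.64703
φ = atan2(y, x) mod 360° = atan2(0.588, 0.270) = 65.3362°
|p|² = ρ² + z² = 0.64703² + 1.046² = 1.51276
κ = 2ρ / |p|² = 2×0.64703 / 1.51276 = 0.85543
θ = 2·atan2(ρ, z) = 2·atan2(0.64703, 1.046) = 1.10793 rad
ℓ = θ/κ = 1.10793/0.85543 = 1.29518

0.8554 65.34 1.2952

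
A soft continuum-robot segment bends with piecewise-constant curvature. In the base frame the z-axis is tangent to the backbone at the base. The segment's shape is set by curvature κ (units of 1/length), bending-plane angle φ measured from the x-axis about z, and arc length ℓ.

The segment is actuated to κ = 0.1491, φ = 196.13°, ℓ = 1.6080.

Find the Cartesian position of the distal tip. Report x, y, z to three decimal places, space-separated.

-0.184 -0.053 1.593

θ = κ·ℓ = 0.1491 × 1.6080 = 0.23975 rad
ρ = (1 − cos θ)/κ = (1 − 0.97140)/0.1491 = 0.19184
z = sin θ / κ = 0.23746/0.1491 = 1.59264
x = ρ cos φ = 0.19184 × cos(196.13°) = -0.18429
y = ρ sin φ = 0.19184 × sin(196.13°) = -0.05330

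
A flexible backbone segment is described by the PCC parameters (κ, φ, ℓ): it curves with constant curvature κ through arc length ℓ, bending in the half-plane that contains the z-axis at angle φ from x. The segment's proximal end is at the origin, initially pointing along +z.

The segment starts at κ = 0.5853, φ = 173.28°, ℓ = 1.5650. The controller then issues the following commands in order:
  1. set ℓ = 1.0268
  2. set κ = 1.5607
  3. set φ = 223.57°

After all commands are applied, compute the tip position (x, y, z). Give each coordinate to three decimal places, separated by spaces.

-0.479 -0.456 0.640

initial: κ=0.5853, φ=173.28°, ℓ=1.5650
cmd 1: set ℓ=1.0268 → (κ,φ,ℓ)=(0.5853,173.28°,1.0268) → tip=(-0.2973,0.0350,0.9661)
cmd 2: set κ=1.5607 → (κ,φ,ℓ)=(1.5607,173.28°,1.0268) → tip=(-0.6565,0.0774,0.6404)
cmd 3: set φ=223.57° → (κ,φ,ℓ)=(1.5607,223.57°,1.0268) → tip=(-0.4790,-0.4556,0.6404)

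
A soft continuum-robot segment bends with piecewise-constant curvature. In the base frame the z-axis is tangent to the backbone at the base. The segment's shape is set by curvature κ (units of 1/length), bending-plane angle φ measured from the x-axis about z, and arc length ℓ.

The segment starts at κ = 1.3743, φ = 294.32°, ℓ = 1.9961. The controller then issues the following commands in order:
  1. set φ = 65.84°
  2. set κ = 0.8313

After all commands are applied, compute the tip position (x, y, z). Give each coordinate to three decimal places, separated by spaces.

0.536 1.195 1.198

initial: κ=1.3743, φ=294.32°, ℓ=1.9961
cmd 1: set φ=65.84° → (κ,φ,ℓ)=(1.3743,65.84°,1.9961) → tip=(0.5723,1.2758,0.2823)
cmd 2: set κ=0.8313 → (κ,φ,ℓ)=(0.8313,65.84°,1.9961) → tip=(0.5359,1.1946,1.1982)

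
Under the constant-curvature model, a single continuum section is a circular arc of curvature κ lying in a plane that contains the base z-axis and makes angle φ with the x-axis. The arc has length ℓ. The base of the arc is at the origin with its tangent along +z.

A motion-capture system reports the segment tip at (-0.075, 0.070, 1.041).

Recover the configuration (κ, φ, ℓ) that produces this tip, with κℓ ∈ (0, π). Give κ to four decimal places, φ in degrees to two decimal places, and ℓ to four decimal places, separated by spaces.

ρ = √(x²+y²) = √(-0.075² + 0.070²) = 0.10259
φ = atan2(y, x) mod 360° = atan2(0.070, -0.075) = 136.9749°
|p|² = ρ² + z² = 0.10259² + 1.041² = 1.09421
κ = 2ρ / |p|² = 2×0.10259 / 1.09421 = 0.18752
θ = 2·atan2(ρ, z) = 2·atan2(0.10259, 1.041) = 0.19647 rad
ℓ = θ/κ = 0.19647/0.18752 = 1.04773

0.1875 136.97 1.0477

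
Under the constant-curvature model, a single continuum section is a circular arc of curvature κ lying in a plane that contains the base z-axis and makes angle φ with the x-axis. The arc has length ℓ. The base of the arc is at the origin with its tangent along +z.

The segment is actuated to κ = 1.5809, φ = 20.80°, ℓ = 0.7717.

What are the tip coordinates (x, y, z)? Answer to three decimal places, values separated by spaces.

θ = κ·ℓ = 1.5809 × 0.7717 = 1.21998 rad
ρ = (1 − cos θ)/κ = (1 − 0.34366)/1.5809 = 0.41517
z = sin θ / κ = 0.93909/1.5809 = 0.59402
x = ρ cos φ = 0.41517 × cos(20.80°) = 0.38811
y = ρ sin φ = 0.41517 × sin(20.80°) = 0.14743

0.388 0.147 0.594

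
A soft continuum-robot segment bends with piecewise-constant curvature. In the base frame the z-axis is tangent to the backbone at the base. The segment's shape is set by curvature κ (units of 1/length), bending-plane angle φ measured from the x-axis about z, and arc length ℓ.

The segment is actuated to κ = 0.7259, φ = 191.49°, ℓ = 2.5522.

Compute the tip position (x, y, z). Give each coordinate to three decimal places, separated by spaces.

θ = κ·ℓ = 0.7259 × 2.5522 = 1.85264 rad
ρ = (1 − cos θ)/κ = (1 − -0.27813)/0.7259 = 1.76075
z = sin θ / κ = 0.96054/0.7259 = 1.32325
x = ρ cos φ = 1.76075 × cos(191.49°) = -1.72546
y = ρ sin φ = 1.76075 × sin(191.49°) = -0.35074

-1.725 -0.351 1.323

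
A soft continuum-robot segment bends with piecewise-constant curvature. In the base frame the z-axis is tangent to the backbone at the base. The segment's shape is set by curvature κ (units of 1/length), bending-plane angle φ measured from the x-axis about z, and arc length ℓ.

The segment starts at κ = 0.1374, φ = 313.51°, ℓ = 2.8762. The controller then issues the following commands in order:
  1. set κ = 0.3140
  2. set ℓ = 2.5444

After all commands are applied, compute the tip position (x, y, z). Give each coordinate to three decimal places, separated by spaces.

initial: κ=0.1374, φ=313.51°, ℓ=2.8762
cmd 1: set κ=0.3140 → (κ,φ,ℓ)=(0.3140,313.51°,2.8762) → tip=(0.8350,-0.8796,2.5008)
cmd 2: set ℓ=2.5444 → (κ,φ,ℓ)=(0.3140,313.51°,2.5444) → tip=(0.6633,-0.6988,2.2822)

0.663 -0.699 2.282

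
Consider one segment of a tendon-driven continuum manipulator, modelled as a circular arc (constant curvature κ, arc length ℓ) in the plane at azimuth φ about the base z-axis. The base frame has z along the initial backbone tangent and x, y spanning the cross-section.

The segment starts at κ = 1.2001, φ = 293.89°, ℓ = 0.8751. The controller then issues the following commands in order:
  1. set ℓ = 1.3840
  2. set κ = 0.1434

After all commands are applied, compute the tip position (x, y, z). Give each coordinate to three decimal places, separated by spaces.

initial: κ=1.2001, φ=293.89°, ℓ=0.8751
cmd 1: set ℓ=1.3840 → (κ,φ,ℓ)=(1.2001,293.89°,1.3840) → tip=(0.3678,-0.8305,0.8299)
cmd 2: set κ=0.1434 → (κ,φ,ℓ)=(0.1434,293.89°,1.3840) → tip=(0.0554,-0.1252,1.3749)

0.055 -0.125 1.375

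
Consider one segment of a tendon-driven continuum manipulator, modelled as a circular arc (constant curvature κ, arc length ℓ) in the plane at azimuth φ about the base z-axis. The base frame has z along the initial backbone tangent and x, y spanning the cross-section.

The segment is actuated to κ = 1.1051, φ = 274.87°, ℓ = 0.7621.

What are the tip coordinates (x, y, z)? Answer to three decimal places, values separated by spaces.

0.026 -0.301 0.675

θ = κ·ℓ = 1.1051 × 0.7621 = 0.84220 rad
ρ = (1 − cos θ)/κ = (1 − 0.66583)/1.1051 = 0.30239
z = sin θ / κ = 0.74611/1.1051 = 0.67515
x = ρ cos φ = 0.30239 × cos(274.87°) = 0.02567
y = ρ sin φ = 0.30239 × sin(274.87°) = -0.30130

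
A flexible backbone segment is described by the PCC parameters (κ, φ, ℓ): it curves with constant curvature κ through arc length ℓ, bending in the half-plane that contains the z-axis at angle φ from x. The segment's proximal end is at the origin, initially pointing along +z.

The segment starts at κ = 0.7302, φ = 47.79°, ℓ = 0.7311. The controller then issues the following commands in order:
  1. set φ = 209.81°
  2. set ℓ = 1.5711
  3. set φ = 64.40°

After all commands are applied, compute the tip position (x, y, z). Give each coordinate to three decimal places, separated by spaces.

0.349 0.727 1.248

initial: κ=0.7302, φ=47.79°, ℓ=0.7311
cmd 1: set φ=209.81° → (κ,φ,ℓ)=(0.7302,209.81°,0.7311) → tip=(-0.1653,-0.0947,0.6969)
cmd 2: set ℓ=1.5711 → (κ,φ,ℓ)=(0.7302,209.81°,1.5711) → tip=(-0.6999,-0.4010,1.2485)
cmd 3: set φ=64.40° → (κ,φ,ℓ)=(0.7302,64.40°,1.5711) → tip=(0.3485,0.7274,1.2485)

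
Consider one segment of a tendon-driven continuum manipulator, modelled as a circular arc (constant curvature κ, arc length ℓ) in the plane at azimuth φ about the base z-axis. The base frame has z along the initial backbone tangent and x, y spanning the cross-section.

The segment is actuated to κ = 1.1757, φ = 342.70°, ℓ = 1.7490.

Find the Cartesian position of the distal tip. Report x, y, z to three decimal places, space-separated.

1.191 -0.371 0.752

θ = κ·ℓ = 1.1757 × 1.7490 = 2.05630 rad
ρ = (1 − cos θ)/κ = (1 − -0.46665)/1.1757 = 1.24747
z = sin θ / κ = 0.88444/1.1757 = 0.75227
x = ρ cos φ = 1.24747 × cos(342.70°) = 1.19104
y = ρ sin φ = 1.24747 × sin(342.70°) = -0.37097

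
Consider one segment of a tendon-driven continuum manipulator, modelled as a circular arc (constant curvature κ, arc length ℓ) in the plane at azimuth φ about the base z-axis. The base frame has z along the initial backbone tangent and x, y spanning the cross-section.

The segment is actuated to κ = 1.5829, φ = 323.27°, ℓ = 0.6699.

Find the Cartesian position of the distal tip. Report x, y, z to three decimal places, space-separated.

θ = κ·ℓ = 1.5829 × 0.6699 = 1.06038 rad
ρ = (1 − cos θ)/κ = (1 − 0.48854)/1.5829 = 0.32312
z = sin θ / κ = 0.87254/1.5829 = 0.55123
x = ρ cos φ = 0.32312 × cos(323.27°) = 0.25897
y = ρ sin φ = 0.32312 × sin(323.27°) = -0.19324

0.259 -0.193 0.551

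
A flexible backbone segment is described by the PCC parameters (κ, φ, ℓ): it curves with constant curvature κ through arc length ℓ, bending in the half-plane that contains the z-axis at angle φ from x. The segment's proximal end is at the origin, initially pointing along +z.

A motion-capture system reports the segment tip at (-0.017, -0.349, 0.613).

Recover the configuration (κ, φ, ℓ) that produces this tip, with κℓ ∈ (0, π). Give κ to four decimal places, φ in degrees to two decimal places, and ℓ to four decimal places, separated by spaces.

ρ = √(x²+y²) = √(-0.017² + -0.349²) = 0.34941
φ = atan2(y, x) mod 360° = atan2(-0.349, -0.017) = 267.2113°
|p|² = ρ² + z² = 0.34941² + 0.613² = 0.49786
κ = 2ρ / |p|² = 2×0.34941 / 0.49786 = 1.40367
θ = 2·atan2(ρ, z) = 2·atan2(0.34941, 0.613) = 1.03615 rad
ℓ = θ/κ = 1.03615/1.40367 = 0.73817

1.4037 267.21 0.7382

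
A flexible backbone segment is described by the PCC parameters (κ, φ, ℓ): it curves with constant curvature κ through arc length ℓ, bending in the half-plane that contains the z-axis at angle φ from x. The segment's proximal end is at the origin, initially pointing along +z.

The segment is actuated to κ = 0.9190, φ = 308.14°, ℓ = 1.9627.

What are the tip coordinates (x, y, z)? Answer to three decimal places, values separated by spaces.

0.827 -1.053 1.059

θ = κ·ℓ = 0.9190 × 1.9627 = 1.80372 rad
ρ = (1 − cos θ)/κ = (1 − -0.23082)/0.9190 = 1.33931
z = sin θ / κ = 0.97300/0.9190 = 1.05875
x = ρ cos φ = 1.33931 × cos(308.14°) = 0.82714
y = ρ sin φ = 1.33931 × sin(308.14°) = -1.05337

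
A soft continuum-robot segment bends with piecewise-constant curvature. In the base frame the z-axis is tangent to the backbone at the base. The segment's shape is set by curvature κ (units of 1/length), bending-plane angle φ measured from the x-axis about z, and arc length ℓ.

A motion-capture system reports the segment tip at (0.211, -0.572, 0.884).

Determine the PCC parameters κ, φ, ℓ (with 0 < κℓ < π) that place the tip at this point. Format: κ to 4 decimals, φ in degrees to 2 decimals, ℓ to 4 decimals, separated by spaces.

ρ = √(x²+y²) = √(0.211² + -0.572²) = 0.60968
φ = atan2(y, x) mod 360° = atan2(-0.572, 0.211) = 290.2481°
|p|² = ρ² + z² = 0.60968² + 0.884² = 1.15316
κ = 2ρ / |p|² = 2×0.60968 / 1.15316 = 1.05740
θ = 2·atan2(ρ, z) = 2·atan2(0.60968, 0.884) = 1.20753 rad
ℓ = θ/κ = 1.20753/1.05740 = 1.14198

1.0574 290.25 1.1420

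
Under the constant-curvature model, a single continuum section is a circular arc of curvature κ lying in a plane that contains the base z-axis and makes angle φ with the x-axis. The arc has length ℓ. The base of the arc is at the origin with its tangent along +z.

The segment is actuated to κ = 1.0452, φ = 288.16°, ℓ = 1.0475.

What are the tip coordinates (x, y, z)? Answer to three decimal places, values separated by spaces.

0.162 -0.493 0.850

θ = κ·ℓ = 1.0452 × 1.0475 = 1.09485 rad
ρ = (1 − cos θ)/κ = (1 − 0.45818)/1.0452 = 0.51839
z = sin θ / κ = 0.88886/1.0452 = 0.85042
x = ρ cos φ = 0.51839 × cos(288.16°) = 0.16157
y = ρ sin φ = 0.51839 × sin(288.16°) = -0.49257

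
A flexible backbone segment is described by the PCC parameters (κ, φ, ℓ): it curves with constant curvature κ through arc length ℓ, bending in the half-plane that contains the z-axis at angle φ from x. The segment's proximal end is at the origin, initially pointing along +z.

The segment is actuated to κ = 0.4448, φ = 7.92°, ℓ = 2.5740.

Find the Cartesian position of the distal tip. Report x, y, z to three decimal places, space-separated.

θ = κ·ℓ = 0.4448 × 2.5740 = 1.14492 rad
ρ = (1 − cos θ)/κ = (1 − 0.41312)/0.4448 = 1.31942
z = sin θ / κ = 0.91068/0.4448 = 2.04738
x = ρ cos φ = 1.31942 × cos(7.92°) = 1.30683
y = ρ sin φ = 1.31942 × sin(7.92°) = 0.18180

1.307 0.182 2.047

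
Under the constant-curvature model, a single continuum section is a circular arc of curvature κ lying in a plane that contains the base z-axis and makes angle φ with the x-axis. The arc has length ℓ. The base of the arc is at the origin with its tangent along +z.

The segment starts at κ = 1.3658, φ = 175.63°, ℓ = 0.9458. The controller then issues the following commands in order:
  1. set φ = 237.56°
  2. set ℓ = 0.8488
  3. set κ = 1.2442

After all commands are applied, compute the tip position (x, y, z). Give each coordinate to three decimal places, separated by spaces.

initial: κ=1.3658, φ=175.63°, ℓ=0.9458
cmd 1: set φ=237.56° → (κ,φ,ℓ)=(1.3658,237.56°,0.9458) → tip=(-0.2846,-0.4477,0.7039)
cmd 2: set ℓ=0.8488 → (κ,φ,ℓ)=(1.3658,237.56°,0.8488) → tip=(-0.2357,-0.3708,0.6710)
cmd 3: set κ=1.2442 → (κ,φ,ℓ)=(1.2442,237.56°,0.8488) → tip=(-0.2189,-0.3444,0.6996)

-0.219 -0.344 0.700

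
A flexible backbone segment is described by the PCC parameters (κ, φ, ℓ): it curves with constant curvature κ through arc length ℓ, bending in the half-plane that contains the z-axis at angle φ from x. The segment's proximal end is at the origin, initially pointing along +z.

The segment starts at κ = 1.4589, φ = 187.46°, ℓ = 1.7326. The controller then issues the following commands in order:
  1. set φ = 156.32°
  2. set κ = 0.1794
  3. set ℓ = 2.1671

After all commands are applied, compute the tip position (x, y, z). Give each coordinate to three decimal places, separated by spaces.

initial: κ=1.4589, φ=187.46°, ℓ=1.7326
cmd 1: set φ=156.32° → (κ,φ,ℓ)=(1.4589,156.32°,1.7326) → tip=(-1.1408,0.5003,0.3949)
cmd 2: set κ=0.1794 → (κ,φ,ℓ)=(0.1794,156.32°,1.7326) → tip=(-0.2446,0.1073,1.7048)
cmd 3: set ℓ=2.1671 → (κ,φ,ℓ)=(0.1794,156.32°,2.1671) → tip=(-0.3810,0.1671,2.1129)

-0.381 0.167 2.113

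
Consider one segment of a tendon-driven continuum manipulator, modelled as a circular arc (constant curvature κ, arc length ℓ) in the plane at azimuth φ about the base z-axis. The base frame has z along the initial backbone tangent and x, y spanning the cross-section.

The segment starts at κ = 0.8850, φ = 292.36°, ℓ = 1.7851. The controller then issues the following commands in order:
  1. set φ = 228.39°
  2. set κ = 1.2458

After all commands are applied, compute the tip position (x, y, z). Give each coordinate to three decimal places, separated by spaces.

initial: κ=0.8850, φ=292.36°, ℓ=1.7851
cmd 1: set φ=228.39° → (κ,φ,ℓ)=(0.8850,228.39°,1.7851) → tip=(-0.7571,-0.8525,1.1299)
cmd 2: set κ=1.2458 → (κ,φ,ℓ)=(1.2458,228.39°,1.7851) → tip=(-0.8569,-0.9648,0.6375)

-0.857 -0.965 0.638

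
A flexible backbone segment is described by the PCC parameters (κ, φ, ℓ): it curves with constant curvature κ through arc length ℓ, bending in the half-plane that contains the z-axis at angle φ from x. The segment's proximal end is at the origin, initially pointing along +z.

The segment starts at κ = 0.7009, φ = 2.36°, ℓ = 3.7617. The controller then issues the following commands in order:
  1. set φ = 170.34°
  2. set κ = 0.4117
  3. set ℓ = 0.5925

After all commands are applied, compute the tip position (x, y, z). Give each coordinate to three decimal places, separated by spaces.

-0.071 0.012 0.587

initial: κ=0.7009, φ=2.36°, ℓ=3.7617
cmd 1: set φ=170.34° → (κ,φ,ℓ)=(0.7009,170.34°,3.7617) → tip=(-2.6374,0.4489,0.6903)
cmd 2: set κ=0.4117 → (κ,φ,ℓ)=(0.4117,170.34°,3.7617) → tip=(-2.3416,0.3986,2.4284)
cmd 3: set ℓ=0.5925 → (κ,φ,ℓ)=(0.4117,170.34°,0.5925) → tip=(-0.0709,0.0121,0.5866)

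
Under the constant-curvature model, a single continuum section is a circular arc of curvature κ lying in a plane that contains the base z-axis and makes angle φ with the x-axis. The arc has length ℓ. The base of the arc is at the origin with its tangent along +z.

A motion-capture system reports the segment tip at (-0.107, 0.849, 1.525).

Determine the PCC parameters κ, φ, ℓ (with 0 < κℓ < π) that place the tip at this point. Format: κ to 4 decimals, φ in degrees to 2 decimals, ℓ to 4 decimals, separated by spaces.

0.5597 97.18 1.8273

ρ = √(x²+y²) = √(-0.107² + 0.849²) = 0.85572
φ = atan2(y, x) mod 360° = atan2(0.849, -0.107) = 97.1832°
|p|² = ρ² + z² = 0.85572² + 1.525² = 3.05787
κ = 2ρ / |p|² = 2×0.85572 / 3.05787 = 0.55968
θ = 2·atan2(ρ, z) = 2·atan2(0.85572, 1.525) = 1.02269 rad
ℓ = θ/κ = 1.02269/0.55968 = 1.82727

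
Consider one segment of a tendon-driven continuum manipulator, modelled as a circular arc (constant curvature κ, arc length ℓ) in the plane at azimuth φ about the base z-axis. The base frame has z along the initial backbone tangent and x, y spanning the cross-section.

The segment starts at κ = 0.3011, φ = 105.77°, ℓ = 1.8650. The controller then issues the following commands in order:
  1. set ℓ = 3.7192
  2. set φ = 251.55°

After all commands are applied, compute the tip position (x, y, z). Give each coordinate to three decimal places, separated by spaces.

-0.593 -1.777 2.989

initial: κ=0.3011, φ=105.77°, ℓ=1.8650
cmd 1: set ℓ=3.7192 → (κ,φ,ℓ)=(0.3011,105.77°,3.7192) → tip=(-0.5092,1.8032,2.9892)
cmd 2: set φ=251.55° → (κ,φ,ℓ)=(0.3011,251.55°,3.7192) → tip=(-0.5930,-1.7774,2.9892)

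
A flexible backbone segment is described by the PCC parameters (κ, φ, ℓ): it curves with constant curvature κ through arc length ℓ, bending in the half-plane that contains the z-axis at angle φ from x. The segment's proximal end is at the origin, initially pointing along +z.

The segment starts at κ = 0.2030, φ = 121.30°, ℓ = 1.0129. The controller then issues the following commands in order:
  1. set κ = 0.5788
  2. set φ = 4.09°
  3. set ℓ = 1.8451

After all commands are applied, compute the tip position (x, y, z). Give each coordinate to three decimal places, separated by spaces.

initial: κ=0.2030, φ=121.30°, ℓ=1.0129
cmd 1: set κ=0.5788 → (κ,φ,ℓ)=(0.5788,121.30°,1.0129) → tip=(-0.1499,0.2465,0.9559)
cmd 2: set φ=4.09° → (κ,φ,ℓ)=(0.5788,4.09°,1.0129) → tip=(0.2878,0.0206,0.9559)
cmd 3: set ℓ=1.8451 → (κ,φ,ℓ)=(0.5788,4.09°,1.8451) → tip=(0.8928,0.0638,1.5138)

0.893 0.064 1.514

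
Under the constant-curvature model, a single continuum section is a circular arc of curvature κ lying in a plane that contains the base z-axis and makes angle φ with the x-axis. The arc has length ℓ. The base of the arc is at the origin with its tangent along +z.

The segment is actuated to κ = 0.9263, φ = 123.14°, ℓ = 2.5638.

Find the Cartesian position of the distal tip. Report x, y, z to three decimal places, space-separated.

-1.015 1.555 0.749

θ = κ·ℓ = 0.9263 × 2.5638 = 2.37485 rad
ρ = (1 − cos θ)/κ = (1 − -0.72017)/0.9263 = 1.85704
z = sin θ / κ = 0.69379/0.9263 = 0.74900
x = ρ cos φ = 1.85704 × cos(123.14°) = -1.01522
y = ρ sin φ = 1.85704 × sin(123.14°) = 1.55497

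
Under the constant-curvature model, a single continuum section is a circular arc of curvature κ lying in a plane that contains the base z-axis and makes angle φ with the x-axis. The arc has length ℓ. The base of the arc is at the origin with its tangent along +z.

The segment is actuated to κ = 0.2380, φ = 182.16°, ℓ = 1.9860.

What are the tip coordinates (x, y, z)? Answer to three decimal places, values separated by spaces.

-0.460 -0.017 1.913

θ = κ·ℓ = 0.2380 × 1.9860 = 0.47267 rad
ρ = (1 − cos θ)/κ = (1 − 0.89036)/0.2380 = 0.46069
z = sin θ / κ = 0.45526/0.2380 = 1.91287
x = ρ cos φ = 0.46069 × cos(182.16°) = -0.46036
y = ρ sin φ = 0.46069 × sin(182.16°) = -0.01736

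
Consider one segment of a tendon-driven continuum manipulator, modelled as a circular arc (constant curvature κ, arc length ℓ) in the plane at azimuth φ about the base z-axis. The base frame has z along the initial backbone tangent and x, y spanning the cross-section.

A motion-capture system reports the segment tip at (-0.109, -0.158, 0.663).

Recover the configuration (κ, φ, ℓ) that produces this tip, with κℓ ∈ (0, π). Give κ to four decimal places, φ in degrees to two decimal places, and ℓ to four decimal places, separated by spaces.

0.8058 235.40 0.6994

ρ = √(x²+y²) = √(-0.109² + -0.158²) = 0.19195
φ = atan2(y, x) mod 360° = atan2(-0.158, -0.109) = 235.3992°
|p|² = ρ² + z² = 0.19195² + 0.663² = 0.47641
κ = 2ρ / |p|² = 2×0.19195 / 0.47641 = 0.80581
θ = 2·atan2(ρ, z) = 2·atan2(0.19195, 0.663) = 0.56363 rad
ℓ = θ/κ = 0.56363/0.80581 = 0.69945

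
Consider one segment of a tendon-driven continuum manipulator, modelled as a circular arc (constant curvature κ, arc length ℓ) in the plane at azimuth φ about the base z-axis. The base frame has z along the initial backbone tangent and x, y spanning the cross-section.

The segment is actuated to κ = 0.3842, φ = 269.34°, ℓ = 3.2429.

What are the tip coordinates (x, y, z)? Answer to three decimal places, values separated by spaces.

-0.020 -1.772 2.467

θ = κ·ℓ = 0.3842 × 3.2429 = 1.24592 rad
ρ = (1 − cos θ)/κ = (1 − 0.31919)/0.3842 = 1.77202
z = sin θ / κ = 0.94769/0.3842 = 2.46666
x = ρ cos φ = 1.77202 × cos(269.34°) = -0.02041
y = ρ sin φ = 1.77202 × sin(269.34°) = -1.77190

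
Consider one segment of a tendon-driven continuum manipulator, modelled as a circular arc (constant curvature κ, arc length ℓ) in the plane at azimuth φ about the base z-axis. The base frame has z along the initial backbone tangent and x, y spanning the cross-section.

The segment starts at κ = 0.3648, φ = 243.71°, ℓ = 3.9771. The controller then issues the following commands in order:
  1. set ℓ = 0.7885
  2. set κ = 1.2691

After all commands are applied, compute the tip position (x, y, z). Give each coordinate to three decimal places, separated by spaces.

-0.161 -0.325 0.663

initial: κ=0.3648, φ=243.71°, ℓ=3.9771
cmd 1: set ℓ=0.7885 → (κ,φ,ℓ)=(0.3648,243.71°,0.7885) → tip=(-0.0499,-0.1010,0.7777)
cmd 2: set κ=1.2691 → (κ,φ,ℓ)=(1.2691,243.71°,0.7885) → tip=(-0.1606,-0.3252,0.6633)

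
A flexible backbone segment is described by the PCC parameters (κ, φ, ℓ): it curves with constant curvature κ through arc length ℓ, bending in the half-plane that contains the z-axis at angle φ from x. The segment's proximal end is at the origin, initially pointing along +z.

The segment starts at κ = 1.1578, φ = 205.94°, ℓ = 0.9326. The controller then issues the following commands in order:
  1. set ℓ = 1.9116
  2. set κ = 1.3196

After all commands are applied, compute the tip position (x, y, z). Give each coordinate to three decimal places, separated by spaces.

-1.236 -0.601 0.440

initial: κ=1.1578, φ=205.94°, ℓ=0.9326
cmd 1: set ℓ=1.9116 → (κ,φ,ℓ)=(1.1578,205.94°,1.9116) → tip=(-1.2421,-0.6042,0.6915)
cmd 2: set κ=1.3196 → (κ,φ,ℓ)=(1.3196,205.94°,1.9116) → tip=(-1.2365,-0.6015,0.4397)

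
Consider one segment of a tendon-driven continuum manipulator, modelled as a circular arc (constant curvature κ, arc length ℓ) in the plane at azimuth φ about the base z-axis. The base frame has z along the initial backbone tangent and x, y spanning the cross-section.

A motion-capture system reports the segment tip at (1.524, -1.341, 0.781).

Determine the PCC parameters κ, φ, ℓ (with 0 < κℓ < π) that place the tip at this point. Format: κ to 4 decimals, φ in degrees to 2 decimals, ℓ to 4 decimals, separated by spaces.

0.8582 318.65 2.8048

ρ = √(x²+y²) = √(1.524² + -1.341²) = 2.02999
φ = atan2(y, x) mod 360° = atan2(-1.341, 1.524) = 318.6548°
|p|² = ρ² + z² = 2.02999² + 0.781² = 4.73082
κ = 2ρ / |p|² = 2×2.02999 / 4.73082 = 0.85820
θ = 2·atan2(ρ, z) = 2·atan2(2.02999, 0.781) = 2.40704 rad
ℓ = θ/κ = 2.40704/0.85820 = 2.80476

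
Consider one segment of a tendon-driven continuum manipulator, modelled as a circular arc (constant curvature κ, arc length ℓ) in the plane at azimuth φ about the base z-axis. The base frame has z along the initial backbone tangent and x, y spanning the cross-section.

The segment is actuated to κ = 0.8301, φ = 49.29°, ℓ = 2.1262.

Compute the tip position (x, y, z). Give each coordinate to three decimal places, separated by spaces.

0.937 1.089 1.182

θ = κ·ℓ = 0.8301 × 2.1262 = 1.76496 rad
ρ = (1 − cos θ)/κ = (1 − -0.19294)/0.8301 = 1.43711
z = sin θ / κ = 0.98121/0.8301 = 1.18204
x = ρ cos φ = 1.43711 × cos(49.29°) = 0.93733
y = ρ sin φ = 1.43711 × sin(49.29°) = 1.08936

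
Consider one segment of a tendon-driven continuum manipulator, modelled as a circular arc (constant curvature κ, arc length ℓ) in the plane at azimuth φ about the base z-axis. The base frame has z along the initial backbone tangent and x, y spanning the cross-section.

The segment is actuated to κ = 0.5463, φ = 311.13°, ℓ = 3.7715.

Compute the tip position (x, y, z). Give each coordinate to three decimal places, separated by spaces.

θ = κ·ℓ = 0.5463 × 3.7715 = 2.06037 rad
ρ = (1 − cos θ)/κ = (1 − -0.47025)/0.5463 = 2.69129
z = sin θ / κ = 0.88253/0.5463 = 1.61547
x = ρ cos φ = 2.69129 × cos(311.13°) = 1.77025
y = ρ sin φ = 2.69129 × sin(311.13°) = -2.02713

1.770 -2.027 1.615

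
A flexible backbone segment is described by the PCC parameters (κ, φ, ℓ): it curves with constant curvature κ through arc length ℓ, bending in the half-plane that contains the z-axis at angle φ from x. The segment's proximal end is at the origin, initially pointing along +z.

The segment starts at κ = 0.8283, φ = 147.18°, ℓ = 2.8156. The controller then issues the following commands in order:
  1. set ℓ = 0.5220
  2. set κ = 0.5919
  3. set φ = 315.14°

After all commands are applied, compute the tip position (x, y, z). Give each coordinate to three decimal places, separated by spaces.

initial: κ=0.8283, φ=147.18°, ℓ=2.8156
cmd 1: set ℓ=0.5220 → (κ,φ,ℓ)=(0.8283,147.18°,0.5220) → tip=(-0.0934,0.0602,0.5059)
cmd 2: set κ=0.5919 → (κ,φ,ℓ)=(0.5919,147.18°,0.5220) → tip=(-0.0672,0.0434,0.5137)
cmd 3: set φ=315.14° → (κ,φ,ℓ)=(0.5919,315.14°,0.5220) → tip=(0.0567,-0.0564,0.5137)

0.057 -0.056 0.514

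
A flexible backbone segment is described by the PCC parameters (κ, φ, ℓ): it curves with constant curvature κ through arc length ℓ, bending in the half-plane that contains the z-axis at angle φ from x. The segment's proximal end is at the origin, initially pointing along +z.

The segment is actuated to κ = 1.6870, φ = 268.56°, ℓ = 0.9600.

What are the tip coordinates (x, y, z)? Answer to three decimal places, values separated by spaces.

-0.016 -0.621 0.592

θ = κ·ℓ = 1.6870 × 0.9600 = 1.61952 rad
ρ = (1 − cos θ)/κ = (1 − -0.04870)/1.6870 = 0.62164
z = sin θ / κ = 0.99881/1.6870 = 0.59206
x = ρ cos φ = 0.62164 × cos(268.56°) = -0.01562
y = ρ sin φ = 0.62164 × sin(268.56°) = -0.62144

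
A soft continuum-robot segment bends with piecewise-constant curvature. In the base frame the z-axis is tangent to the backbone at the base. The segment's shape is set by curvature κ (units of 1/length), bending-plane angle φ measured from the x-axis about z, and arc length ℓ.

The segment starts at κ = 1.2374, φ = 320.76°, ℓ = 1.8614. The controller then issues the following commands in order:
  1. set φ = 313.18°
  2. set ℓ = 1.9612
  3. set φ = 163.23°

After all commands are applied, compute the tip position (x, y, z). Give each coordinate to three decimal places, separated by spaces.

-1.358 0.409 0.530

initial: κ=1.2374, φ=320.76°, ℓ=1.8614
cmd 1: set φ=313.18° → (κ,φ,ℓ)=(1.2374,313.18°,1.8614) → tip=(0.9228,-0.9834,0.6009)
cmd 2: set ℓ=1.9612 → (κ,φ,ℓ)=(1.2374,313.18°,1.9612) → tip=(0.9707,-1.0344,0.5297)
cmd 3: set φ=163.23° → (κ,φ,ℓ)=(1.2374,163.23°,1.9612) → tip=(-1.3581,0.4093,0.5297)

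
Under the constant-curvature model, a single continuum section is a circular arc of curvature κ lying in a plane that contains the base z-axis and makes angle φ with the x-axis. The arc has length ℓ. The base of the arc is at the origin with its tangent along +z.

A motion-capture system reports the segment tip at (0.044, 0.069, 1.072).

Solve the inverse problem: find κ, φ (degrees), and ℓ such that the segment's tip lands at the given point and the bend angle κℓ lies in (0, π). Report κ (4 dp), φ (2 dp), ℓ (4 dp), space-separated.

0.1416 57.48 1.0762

ρ = √(x²+y²) = √(0.044² + 0.069²) = 0.08184
φ = atan2(y, x) mod 360° = atan2(0.069, 0.044) = 57.4751°
|p|² = ρ² + z² = 0.08184² + 1.072² = 1.15588
κ = 2ρ / |p|² = 2×0.08184 / 1.15588 = 0.14160
θ = 2·atan2(ρ, z) = 2·atan2(0.08184, 1.072) = 0.15238 rad
ℓ = θ/κ = 0.15238/0.14160 = 1.07616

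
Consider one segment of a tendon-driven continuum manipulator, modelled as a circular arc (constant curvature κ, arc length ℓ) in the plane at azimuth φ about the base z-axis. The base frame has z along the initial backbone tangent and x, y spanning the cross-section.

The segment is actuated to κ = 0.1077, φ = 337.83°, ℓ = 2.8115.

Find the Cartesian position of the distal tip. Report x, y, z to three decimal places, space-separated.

θ = κ·ℓ = 0.1077 × 2.8115 = 0.30280 rad
ρ = (1 − cos θ)/κ = (1 − 0.95451)/0.1077 = 0.42242
z = sin θ / κ = 0.29819/0.1077 = 2.76873
x = ρ cos φ = 0.42242 × cos(337.83°) = 0.39119
y = ρ sin φ = 0.42242 × sin(337.83°) = -0.15940

0.391 -0.159 2.769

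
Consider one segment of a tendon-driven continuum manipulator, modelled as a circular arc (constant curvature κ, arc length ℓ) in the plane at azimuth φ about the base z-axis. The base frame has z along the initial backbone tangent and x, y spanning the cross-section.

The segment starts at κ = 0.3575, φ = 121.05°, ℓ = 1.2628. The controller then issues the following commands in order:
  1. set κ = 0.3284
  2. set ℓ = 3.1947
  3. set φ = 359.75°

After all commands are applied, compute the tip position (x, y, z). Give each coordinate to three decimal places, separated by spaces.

1.528 -0.007 2.640

initial: κ=0.3575, φ=121.05°, ℓ=1.2628
cmd 1: set κ=0.3284 → (κ,φ,ℓ)=(0.3284,121.05°,1.2628) → tip=(-0.1331,0.2211,1.2269)
cmd 2: set ℓ=3.1947 → (κ,φ,ℓ)=(0.3284,121.05°,3.1947) → tip=(-0.7879,1.3088,2.6401)
cmd 3: set φ=359.75° → (κ,φ,ℓ)=(0.3284,359.75°,3.1947) → tip=(1.5276,-0.0067,2.6401)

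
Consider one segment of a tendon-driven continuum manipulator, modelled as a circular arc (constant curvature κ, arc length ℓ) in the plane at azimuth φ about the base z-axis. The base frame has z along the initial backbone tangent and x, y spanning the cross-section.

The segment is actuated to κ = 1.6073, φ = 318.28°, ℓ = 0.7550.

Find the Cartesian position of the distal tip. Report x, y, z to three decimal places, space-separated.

0.302 -0.269 0.583

θ = κ·ℓ = 1.6073 × 0.7550 = 1.21351 rad
ρ = (1 − cos θ)/κ = (1 − 0.34973)/1.6073 = 0.40457
z = sin θ / κ = 0.93685/1.6073 = 0.58287
x = ρ cos φ = 0.40457 × cos(318.28°) = 0.30197
y = ρ sin φ = 0.40457 × sin(318.28°) = -0.26924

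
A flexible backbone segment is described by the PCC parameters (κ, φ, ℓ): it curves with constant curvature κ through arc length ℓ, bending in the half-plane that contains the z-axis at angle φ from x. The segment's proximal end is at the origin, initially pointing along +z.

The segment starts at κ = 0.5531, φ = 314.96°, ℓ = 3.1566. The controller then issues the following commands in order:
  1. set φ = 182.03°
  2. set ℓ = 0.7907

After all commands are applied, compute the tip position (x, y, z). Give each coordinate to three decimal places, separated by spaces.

initial: κ=0.5531, φ=314.96°, ℓ=3.1566
cmd 1: set φ=182.03° → (κ,φ,ℓ)=(0.5531,182.03°,3.1566) → tip=(-2.1217,-0.0752,1.7803)
cmd 2: set ℓ=0.7907 → (κ,φ,ℓ)=(0.5531,182.03°,0.7907) → tip=(-0.1701,-0.0060,0.7657)

-0.170 -0.006 0.766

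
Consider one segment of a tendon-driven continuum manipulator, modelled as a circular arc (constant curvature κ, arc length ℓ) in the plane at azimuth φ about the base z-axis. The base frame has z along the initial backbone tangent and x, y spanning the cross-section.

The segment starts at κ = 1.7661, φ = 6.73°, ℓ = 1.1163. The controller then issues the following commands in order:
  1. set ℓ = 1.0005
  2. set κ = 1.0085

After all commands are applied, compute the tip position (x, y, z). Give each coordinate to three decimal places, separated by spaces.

initial: κ=1.7661, φ=6.73°, ℓ=1.1163
cmd 1: set ℓ=1.0005 → (κ,φ,ℓ)=(1.7661,6.73°,1.0005) → tip=(0.6719,0.0793,0.5554)
cmd 2: set κ=1.0085 → (κ,φ,ℓ)=(1.0085,6.73°,1.0005) → tip=(0.4602,0.0543,0.8392)

0.460 0.054 0.839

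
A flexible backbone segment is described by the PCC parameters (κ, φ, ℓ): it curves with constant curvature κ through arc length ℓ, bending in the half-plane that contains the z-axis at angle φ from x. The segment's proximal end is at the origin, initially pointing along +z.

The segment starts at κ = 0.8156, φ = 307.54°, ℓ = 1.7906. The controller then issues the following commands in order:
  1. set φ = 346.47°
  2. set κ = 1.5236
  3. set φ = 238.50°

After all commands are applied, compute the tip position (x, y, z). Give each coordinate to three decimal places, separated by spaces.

-0.657 -1.072 0.264

initial: κ=0.8156, φ=307.54°, ℓ=1.7906
cmd 1: set φ=346.47° → (κ,φ,ℓ)=(0.8156,346.47°,1.7906) → tip=(1.0607,-0.2553,1.2186)
cmd 2: set κ=1.5236 → (κ,φ,ℓ)=(1.5236,346.47°,1.7906) → tip=(1.2225,-0.2942,0.2637)
cmd 3: set φ=238.50° → (κ,φ,ℓ)=(1.5236,238.50°,1.7906) → tip=(-0.6570,-1.0721,0.2637)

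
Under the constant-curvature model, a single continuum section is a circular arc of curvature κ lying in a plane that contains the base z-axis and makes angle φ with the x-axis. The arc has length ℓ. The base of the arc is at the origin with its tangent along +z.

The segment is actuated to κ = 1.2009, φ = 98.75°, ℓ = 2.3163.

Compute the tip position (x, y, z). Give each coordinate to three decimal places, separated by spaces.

-0.245 1.593 0.293

θ = κ·ℓ = 1.2009 × 2.3163 = 2.78164 rad
ρ = (1 − cos θ)/κ = (1 − -0.93592)/1.2009 = 1.61205
z = sin θ / κ = 0.35223/1.2009 = 0.29330
x = ρ cos φ = 1.61205 × cos(98.75°) = -0.24523
y = ρ sin φ = 1.61205 × sin(98.75°) = 1.59329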